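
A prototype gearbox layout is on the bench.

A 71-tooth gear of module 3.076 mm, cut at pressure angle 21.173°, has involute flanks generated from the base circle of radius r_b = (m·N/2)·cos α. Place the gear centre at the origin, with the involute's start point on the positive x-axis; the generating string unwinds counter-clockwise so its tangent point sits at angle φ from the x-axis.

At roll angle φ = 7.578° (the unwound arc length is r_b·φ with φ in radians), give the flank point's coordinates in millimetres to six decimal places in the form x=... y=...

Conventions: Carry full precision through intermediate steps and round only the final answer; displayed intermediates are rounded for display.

topology: single-mesh involute geometry — m = 3.076, N = 71
pitch radius r_p = m·N/2 = 3.076·71/2 = 109.198000
base radius r_b = r_p·cos α = 109.198000·cos 21.173° = 101.826492
roll angle φ = 7.578° = 0.13226105 rad
x = r_b·(cos φ + φ·sin φ) = 102.713225
y = r_b·(sin φ − φ·cos φ) = 0.078393

x=102.713225 y=0.078393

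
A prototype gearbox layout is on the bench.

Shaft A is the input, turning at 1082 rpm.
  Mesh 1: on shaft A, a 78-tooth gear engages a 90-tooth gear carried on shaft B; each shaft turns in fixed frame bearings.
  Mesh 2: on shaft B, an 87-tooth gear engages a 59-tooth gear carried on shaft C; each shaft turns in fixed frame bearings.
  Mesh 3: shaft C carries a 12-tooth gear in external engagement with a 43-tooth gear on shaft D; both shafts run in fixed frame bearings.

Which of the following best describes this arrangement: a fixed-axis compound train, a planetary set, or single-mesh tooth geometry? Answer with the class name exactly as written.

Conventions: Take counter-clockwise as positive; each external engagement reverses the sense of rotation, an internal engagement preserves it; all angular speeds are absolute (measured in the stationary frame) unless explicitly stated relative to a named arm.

fixed-axis compound train

class = fixed-axis compound train [3 meshes; 3 ratios multiply, 3 sense flips]
classification: fixed-axis compound train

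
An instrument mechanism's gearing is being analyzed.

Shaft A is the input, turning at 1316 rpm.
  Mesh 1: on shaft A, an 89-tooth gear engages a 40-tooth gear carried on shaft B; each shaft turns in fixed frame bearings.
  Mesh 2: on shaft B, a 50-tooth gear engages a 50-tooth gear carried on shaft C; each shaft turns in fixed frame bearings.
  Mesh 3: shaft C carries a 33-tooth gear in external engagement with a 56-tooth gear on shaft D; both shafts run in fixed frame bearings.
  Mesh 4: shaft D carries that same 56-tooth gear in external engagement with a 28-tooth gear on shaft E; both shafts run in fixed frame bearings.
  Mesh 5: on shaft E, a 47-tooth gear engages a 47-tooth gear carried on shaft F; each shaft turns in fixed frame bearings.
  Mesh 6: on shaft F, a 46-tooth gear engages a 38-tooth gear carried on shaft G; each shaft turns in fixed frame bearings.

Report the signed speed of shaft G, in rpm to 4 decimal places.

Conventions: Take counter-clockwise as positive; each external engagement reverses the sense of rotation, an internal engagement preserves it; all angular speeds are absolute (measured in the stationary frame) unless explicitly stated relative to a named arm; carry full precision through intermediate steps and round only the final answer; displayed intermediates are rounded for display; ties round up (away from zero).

+4177.4961 rpm

recognized (7 fixed axles, 6 meshes): fixed-axis compound train
mesh 1 [89T→40T]: ω = 1316.0000×89/40 = 2928.1000 rpm, sense flips to −
mesh 2 [50T→50T]: ω = 2928.1000×50/50 = 2928.1000 rpm, sense flips to +
mesh 3 [33T→56T]: ω = 2928.1000×33/56 = 1725.4875 rpm, sense flips to −
mesh 4 [56T→28T]: ω = 1725.4875×56/28 = 3450.9750 rpm, sense flips to +
mesh 5 [47T→47T]: ω = 3450.9750×47/47 = 3450.9750 rpm, sense flips to −
mesh 6 [46T→38T]: ω = 3450.9750×46/38 = 4177.4961 rpm, sense flips to +
signed output speed = +4177.4961 rpm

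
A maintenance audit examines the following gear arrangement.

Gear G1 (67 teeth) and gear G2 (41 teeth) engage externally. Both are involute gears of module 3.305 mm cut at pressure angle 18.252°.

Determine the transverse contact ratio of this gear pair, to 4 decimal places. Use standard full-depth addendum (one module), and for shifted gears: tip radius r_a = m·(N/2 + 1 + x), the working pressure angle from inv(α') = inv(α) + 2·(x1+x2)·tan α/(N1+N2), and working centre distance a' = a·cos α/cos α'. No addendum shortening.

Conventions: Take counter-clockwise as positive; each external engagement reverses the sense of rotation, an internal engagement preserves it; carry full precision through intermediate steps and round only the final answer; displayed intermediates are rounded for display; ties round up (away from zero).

recognized (one external pair, fixed centres): single-mesh tooth geometry, m = 3.305, N1 = 67, N2 = 41
base radii: r_b1 = 105.147103, r_b2 = 64.343749
tip radii: r_a1 = 114.022500, r_a2 = 71.057500
no profile shift: α' = α, a' = a
action lengths: √(r_a1²−r_b1²) = 44.104618, √(r_a2²−r_b2²) = 30.150460
base pitch p_b = π·m·cos α = 9.860578
CR = (44.104618 + 30.150460 − 178.470000·sin 18.25200°)/9.860578 = 1.861840
contact ratio ≈ 1.8618

1.8618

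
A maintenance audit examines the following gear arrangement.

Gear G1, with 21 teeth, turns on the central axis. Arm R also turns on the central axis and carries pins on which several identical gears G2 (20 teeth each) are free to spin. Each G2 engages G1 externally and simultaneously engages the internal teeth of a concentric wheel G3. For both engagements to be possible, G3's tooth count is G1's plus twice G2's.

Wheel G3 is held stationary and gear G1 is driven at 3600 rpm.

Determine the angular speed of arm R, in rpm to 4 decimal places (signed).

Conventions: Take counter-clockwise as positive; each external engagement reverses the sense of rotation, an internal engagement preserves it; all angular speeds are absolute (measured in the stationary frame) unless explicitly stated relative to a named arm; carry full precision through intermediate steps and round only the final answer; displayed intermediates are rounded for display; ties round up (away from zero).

+921.9512 rpm

planetary set (21T centre, 20T on arm, 61T internal) — Willis relation
normalise by the input: solve with ω_sun = 1, then scale by 3600 rpm
ring teeth: 21 + 2·20 = 61
21(ω_sun−ω_arm) = −61(ω_ring−ω_arm),  ω_ring = 0, ω_sun = 1
21(1−ω_arm) = −61(0−ω_arm)  ⇒  82·ω_arm = 21  ⇒  ω_arm = 21/82
scale: ω_arm = 21/82 × 3600 rpm = +921.9512 rpm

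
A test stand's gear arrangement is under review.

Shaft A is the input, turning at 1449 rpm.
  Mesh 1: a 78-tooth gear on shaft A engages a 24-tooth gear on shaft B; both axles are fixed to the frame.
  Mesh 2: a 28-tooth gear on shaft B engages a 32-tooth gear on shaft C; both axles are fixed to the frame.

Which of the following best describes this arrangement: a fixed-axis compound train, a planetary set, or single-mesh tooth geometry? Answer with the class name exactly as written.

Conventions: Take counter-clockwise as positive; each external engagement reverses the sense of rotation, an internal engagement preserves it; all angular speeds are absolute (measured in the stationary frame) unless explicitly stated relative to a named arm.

fixed-axis compound train

2-mesh fixed-axis compound train (all bearings frame-fixed)
classification: fixed-axis compound train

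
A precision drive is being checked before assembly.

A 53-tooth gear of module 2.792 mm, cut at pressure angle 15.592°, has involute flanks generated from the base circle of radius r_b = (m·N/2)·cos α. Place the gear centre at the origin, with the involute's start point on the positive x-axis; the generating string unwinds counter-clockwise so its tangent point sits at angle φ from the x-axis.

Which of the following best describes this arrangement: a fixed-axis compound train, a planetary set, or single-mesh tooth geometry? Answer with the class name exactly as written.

recognized (one wheel, involute flank): single-mesh tooth geometry, m = 2.792, N = 53
classification: single-mesh tooth geometry

single-mesh tooth geometry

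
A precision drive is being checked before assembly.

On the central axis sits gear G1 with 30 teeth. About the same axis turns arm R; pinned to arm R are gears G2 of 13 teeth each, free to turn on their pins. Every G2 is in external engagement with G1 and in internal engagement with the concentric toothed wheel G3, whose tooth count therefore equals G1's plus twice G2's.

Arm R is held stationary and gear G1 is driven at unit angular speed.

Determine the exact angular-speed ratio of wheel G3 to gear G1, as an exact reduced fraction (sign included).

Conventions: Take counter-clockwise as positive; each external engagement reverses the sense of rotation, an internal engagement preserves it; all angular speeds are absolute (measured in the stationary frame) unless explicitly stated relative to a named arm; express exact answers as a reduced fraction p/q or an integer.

-15/28

planetary set (30T centre, 13T on arm, 56T internal) — Willis relation
ring teeth: 30 + 2·13 = 56
30(ω_sun−ω_arm) = −56(ω_ring−ω_arm),  ω_arm = 0, ω_sun = 1
ω_ring = 0 − (30/56)(1−0) = -15/28
ω_out/ω_in = -15/28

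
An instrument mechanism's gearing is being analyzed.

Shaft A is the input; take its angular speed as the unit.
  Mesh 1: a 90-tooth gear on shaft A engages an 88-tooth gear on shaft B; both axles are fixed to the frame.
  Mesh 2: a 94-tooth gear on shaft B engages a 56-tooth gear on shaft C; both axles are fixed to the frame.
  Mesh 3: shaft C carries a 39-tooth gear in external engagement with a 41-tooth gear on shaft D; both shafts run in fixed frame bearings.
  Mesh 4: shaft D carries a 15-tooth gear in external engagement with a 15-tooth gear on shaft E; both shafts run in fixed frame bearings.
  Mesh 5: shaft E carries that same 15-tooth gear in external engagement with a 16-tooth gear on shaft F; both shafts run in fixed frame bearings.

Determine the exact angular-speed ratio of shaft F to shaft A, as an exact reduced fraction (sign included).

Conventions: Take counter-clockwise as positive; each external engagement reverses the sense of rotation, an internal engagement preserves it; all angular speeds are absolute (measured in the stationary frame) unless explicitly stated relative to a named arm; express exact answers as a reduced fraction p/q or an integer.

class = fixed-axis compound train [5 meshes; 5 ratios multiply, 5 sense flips]
mesh 1 [90T→88T]: running ratio 45/44, sense −
mesh 2 [94T→56T]: running ratio 2115/1232, sense +
mesh 3 [39T→41T]: running ratio 82485/50512, sense −
mesh 4 [15T→15T]: running ratio 82485/50512, sense +
mesh 5 [15T→16T]: running ratio 1237275/808192, sense −
ω_out/ω_in = -1237275/808192

-1237275/808192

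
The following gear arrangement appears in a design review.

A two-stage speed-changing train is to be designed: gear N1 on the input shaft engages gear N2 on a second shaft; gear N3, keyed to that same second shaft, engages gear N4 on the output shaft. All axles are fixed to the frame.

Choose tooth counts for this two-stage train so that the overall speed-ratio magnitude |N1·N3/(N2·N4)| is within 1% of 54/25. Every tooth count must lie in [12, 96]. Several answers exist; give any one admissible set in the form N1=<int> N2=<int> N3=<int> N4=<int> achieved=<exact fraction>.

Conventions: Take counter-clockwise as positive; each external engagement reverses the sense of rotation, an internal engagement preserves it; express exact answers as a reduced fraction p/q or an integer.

2-stage fixed-axis compound train for ratio 54/25
target = 54/25 in lowest terms: an exact hit needs N1·N3 = k·54 and N2·N4 = k·25 for one integer k, every count in [12, 96]; additionally prefer no 1:1 stage (N1 ≠ N2, N3 ≠ N4)
k = 1…8: no 1:1-free in-range split of k·54 and k·25 into factor pairs; take k = 9
k = 9: N1·N3 = 486 = 18·27, N2·N4 = 225 = 15·15
achieved = 18·27/(15·15) = 54/25; |achieved − target| = 0 ≤ 27/1250 ✓

N1=18 N2=15 N3=27 N4=15 achieved=54/25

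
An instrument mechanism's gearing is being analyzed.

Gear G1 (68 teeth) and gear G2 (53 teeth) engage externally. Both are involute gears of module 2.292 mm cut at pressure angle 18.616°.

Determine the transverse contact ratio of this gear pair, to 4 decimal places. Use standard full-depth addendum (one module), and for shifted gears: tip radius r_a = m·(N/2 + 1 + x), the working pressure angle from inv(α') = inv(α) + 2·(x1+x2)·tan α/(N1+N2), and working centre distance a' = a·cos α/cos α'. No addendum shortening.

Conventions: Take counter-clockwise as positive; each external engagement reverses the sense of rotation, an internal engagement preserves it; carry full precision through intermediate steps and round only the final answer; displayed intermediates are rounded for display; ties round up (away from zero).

1.8675

recognized (one external pair, fixed centres): single-mesh tooth geometry, m = 2.292, N1 = 68, N2 = 53
base radii: r_b1 = 73.850753, r_b2 = 57.560145
tip radii: r_a1 = 80.220000, r_a2 = 63.030000
no profile shift: α' = α, a' = a
action lengths: √(r_a1²−r_b1²) = 31.325943, √(r_a2²−r_b2²) = 25.682884
base pitch p_b = π·m·cos α = 6.823794
CR = (31.325943 + 25.682884 − 138.666000·sin 18.61600°)/6.823794 = 1.867483
contact ratio ≈ 1.8675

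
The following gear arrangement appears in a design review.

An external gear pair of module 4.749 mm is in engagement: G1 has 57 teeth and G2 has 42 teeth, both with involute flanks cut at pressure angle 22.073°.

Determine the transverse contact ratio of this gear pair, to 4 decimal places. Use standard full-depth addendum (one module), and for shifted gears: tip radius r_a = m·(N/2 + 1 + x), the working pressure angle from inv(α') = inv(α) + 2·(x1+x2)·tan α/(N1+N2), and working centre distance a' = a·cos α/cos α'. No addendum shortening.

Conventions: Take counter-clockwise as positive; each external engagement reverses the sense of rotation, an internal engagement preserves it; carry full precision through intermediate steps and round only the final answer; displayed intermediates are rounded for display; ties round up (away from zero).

single-mesh involute tooth geometry (57T engaging 42T at module 4.749)
base radii: r_b1 = 125.426389, r_b2 = 92.419445
tip radii: r_a1 = 140.095500, r_a2 = 104.478000
no profile shift: α' = α, a' = a
action lengths: √(r_a1²−r_b1²) = 62.409695, √(r_a2²−r_b2²) = 48.726776
base pitch p_b = π·m·cos α = 13.825917
CR = (62.409695 + 48.726776 − 235.075500·sin 22.07300°)/13.825917 = 1.648933
contact ratio ≈ 1.6489

1.6489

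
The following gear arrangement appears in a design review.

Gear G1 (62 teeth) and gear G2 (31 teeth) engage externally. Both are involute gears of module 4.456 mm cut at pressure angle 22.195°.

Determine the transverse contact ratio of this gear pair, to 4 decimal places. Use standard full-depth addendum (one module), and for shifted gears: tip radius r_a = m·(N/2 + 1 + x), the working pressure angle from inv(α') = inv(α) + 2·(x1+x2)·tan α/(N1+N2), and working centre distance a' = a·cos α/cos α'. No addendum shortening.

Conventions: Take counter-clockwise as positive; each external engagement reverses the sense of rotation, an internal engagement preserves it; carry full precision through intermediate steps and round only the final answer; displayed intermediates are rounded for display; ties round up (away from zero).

1.6236

topology: single-mesh involute geometry — m = 4.456, 62T/31T pair
base radii: r_b1 = 127.900613, r_b2 = 63.950307
tip radii: r_a1 = 142.592000, r_a2 = 73.524000
no profile shift: α' = α, a' = a
action lengths: √(r_a1²−r_b1²) = 63.038969, √(r_a2²−r_b2²) = 36.278600
base pitch p_b = π·m·cos α = 12.961665
CR = (63.038969 + 36.278600 − 207.204000·sin 22.19500°)/12.961665 = 1.623571
contact ratio ≈ 1.6236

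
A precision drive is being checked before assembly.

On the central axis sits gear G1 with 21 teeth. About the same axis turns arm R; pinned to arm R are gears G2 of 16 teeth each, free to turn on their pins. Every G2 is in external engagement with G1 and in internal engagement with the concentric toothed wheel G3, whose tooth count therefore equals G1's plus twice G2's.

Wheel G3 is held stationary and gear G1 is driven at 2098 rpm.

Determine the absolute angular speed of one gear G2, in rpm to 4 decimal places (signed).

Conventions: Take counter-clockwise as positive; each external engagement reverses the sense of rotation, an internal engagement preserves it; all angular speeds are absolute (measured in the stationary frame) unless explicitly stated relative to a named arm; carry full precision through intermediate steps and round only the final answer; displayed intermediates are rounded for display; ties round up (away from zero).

topology: planetary set — G1 21T / G2 16T / G3 53T, arm = carrier (Willis)
normalise by the input: solve with ω_sun = 1, then scale by 2098 rpm
ring teeth: 21 + 2·16 = 53
21(ω_sun−ω_arm) = −53(ω_ring−ω_arm),  ω_ring = 0, ω_sun = 1
21(1−ω_arm) = −53(0−ω_arm)  ⇒  74·ω_arm = 21  ⇒  ω_arm = 21/74
sun–planet mesh: 21·(1−21/74) = −16·(ω_p−ω_arm)  ⇒  ω_p−ω_arm = -1113/1184
ω_p = 21/74 − 1113/1184 = -21/32
scale: ω_p = -21/32 × 2098 rpm = -1376.8125 rpm

-1376.8125 rpm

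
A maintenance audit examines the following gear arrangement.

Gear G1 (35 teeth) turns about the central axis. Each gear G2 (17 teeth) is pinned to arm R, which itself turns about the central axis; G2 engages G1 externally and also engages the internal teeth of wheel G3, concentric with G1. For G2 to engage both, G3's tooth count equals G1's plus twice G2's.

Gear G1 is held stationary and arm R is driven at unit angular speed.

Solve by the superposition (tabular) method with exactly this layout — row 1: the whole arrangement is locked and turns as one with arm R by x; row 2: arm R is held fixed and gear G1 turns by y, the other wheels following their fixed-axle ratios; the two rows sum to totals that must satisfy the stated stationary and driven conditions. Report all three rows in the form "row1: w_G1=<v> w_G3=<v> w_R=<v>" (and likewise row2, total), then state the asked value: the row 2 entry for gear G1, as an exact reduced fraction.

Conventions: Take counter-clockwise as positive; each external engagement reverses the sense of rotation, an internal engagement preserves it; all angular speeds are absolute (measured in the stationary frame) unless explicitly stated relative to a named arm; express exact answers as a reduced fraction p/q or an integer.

topology: planetary set — G1 35T / G2 17T / G3 69T, arm = carrier (Willis)
row 1 (train locked, turned with arm): all members turn x
superposition row 2 [arm held]: sun y, ring −(35/69)·y, arm 0
boundary: total ω_sun = x + y = 0 and total ω_arm = x = 1  ⇒  y = -1, x = 1
row 2 ring = −(35/69)·(-1) = 35/69
totals (row 1 + row 2): sun 1 + (-1) = 0, ring 1 + 35/69 = 104/69, arm 1 + 0 = 1
asked cell (row2, sun) = -1

row1: w_G1=1 w_G3=1 w_R=1
row2: w_G1=-1 w_G3=35/69 w_R=0
total: w_G1=0 w_G3=104/69 w_R=1
asked value: -1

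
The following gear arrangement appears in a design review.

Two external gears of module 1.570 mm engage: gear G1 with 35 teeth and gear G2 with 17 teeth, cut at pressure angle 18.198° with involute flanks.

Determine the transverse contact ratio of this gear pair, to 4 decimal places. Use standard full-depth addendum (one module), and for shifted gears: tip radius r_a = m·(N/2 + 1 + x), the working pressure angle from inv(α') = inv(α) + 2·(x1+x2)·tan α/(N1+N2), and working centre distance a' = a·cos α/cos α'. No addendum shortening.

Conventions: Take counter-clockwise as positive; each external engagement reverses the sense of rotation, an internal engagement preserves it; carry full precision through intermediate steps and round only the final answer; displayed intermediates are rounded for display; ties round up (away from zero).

class = single-mesh tooth geometry [involute pair 35T × 17T, m = 1.570]
base radii: r_b1 = 26.100782, r_b2 = 12.677523
tip radii: r_a1 = 29.045000, r_a2 = 14.915000
no profile shift: α' = α, a' = a
action lengths: √(r_a1²−r_b1²) = 12.742104, √(r_a2²−r_b2²) = 7.857331
base pitch p_b = π·m·cos α = 4.685601
CR = (12.742104 + 7.857331 − 40.820000·sin 18.19800°)/4.685601 = 1.675618
contact ratio ≈ 1.6756

1.6756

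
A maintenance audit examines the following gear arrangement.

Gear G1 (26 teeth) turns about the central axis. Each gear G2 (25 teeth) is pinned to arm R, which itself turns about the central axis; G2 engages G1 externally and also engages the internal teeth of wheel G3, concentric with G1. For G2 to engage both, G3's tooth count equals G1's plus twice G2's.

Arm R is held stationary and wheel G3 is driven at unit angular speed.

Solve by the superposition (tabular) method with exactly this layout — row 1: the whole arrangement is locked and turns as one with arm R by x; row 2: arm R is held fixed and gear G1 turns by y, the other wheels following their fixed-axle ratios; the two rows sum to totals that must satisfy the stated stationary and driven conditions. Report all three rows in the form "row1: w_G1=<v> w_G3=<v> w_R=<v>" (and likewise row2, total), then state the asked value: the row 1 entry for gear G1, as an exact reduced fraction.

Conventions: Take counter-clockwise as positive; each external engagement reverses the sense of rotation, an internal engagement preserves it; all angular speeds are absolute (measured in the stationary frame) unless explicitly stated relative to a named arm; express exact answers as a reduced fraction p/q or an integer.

class = planetary set [G3 = 26+2·25 = 76; Willis about the carrier]
row 1 (train locked, turned with arm): all members turn x
row 2 — arm fixed, fixed-axis ratios: sun y, ring −(26/76)·y, arm 0
boundary: total ω_arm = x = 0 and total ω_ring = x − (26/76)·y = 1  ⇒  y = -38/13, x = 0
row 2 ring = −(26/76)·(-38/13) = 1
totals (row 1 + row 2): sun 0 + (-38/13) = -38/13, ring 0 + 1 = 1, arm 0 + 0 = 0
asked cell (row1, sun) = 0

row1: w_G1=0 w_G3=0 w_R=0
row2: w_G1=-38/13 w_G3=1 w_R=0
total: w_G1=-38/13 w_G3=1 w_R=0
asked value: 0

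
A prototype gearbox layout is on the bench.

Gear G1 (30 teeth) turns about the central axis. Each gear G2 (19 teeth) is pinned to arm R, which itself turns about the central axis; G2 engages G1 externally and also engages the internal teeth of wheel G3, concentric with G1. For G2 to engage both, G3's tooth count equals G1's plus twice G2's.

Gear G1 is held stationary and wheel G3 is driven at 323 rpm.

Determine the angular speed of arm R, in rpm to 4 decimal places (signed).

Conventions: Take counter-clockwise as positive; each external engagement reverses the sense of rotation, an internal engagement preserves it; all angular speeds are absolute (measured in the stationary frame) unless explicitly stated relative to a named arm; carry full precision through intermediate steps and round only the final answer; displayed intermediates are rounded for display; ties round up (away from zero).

+224.1224 rpm

class = planetary set [G3 = 30+2·19 = 68; Willis about the carrier]
normalise by the input: solve with ω_ring = 1, then scale by 323 rpm
ring teeth: 30 + 2·19 = 68
30(ω_sun−ω_arm) = −68(ω_ring−ω_arm),  ω_sun = 0, ω_ring = 1
30(0−ω_arm) = −68(1−ω_arm)  ⇒  98·ω_arm = 68  ⇒  ω_arm = 34/49
scale: ω_arm = 34/49 × 323 rpm = +224.1224 rpm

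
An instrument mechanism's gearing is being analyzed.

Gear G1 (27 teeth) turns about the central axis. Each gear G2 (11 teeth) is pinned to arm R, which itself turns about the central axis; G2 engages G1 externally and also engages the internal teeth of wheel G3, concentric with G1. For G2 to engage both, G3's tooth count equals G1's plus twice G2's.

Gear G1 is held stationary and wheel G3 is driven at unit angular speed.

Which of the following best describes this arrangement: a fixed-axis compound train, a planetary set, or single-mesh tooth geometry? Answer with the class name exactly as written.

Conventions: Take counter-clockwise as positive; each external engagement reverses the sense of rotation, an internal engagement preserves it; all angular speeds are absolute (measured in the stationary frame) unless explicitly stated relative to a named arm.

planetary set (27T centre, 11T on arm, 49T internal) — Willis relation
classification: planetary set

planetary set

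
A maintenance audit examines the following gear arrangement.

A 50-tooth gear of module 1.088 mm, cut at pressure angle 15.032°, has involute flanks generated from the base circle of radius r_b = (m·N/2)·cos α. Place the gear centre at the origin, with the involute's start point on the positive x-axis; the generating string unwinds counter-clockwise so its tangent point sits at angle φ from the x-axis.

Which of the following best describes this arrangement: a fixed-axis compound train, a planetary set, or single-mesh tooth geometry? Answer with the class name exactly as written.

single-mesh involute tooth geometry (50T wheel at module 1.088)
classification: single-mesh tooth geometry

single-mesh tooth geometry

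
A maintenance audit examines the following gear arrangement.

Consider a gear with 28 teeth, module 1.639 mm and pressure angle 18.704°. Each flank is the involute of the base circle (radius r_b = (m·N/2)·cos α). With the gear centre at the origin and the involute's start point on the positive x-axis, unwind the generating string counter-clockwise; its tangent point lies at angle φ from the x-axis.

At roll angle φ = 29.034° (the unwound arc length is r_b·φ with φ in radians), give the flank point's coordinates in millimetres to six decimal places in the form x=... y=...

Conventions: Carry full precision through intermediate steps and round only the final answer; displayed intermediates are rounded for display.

x=24.348071 y=0.918716

class = single-mesh tooth geometry [base-circle involute, m = 1.639, 28T]
pitch radius r_p = m·N/2 = 1.639·28/2 = 22.946000
base radius r_b = r_p·cos α = 22.946000·cos 18.704° = 21.734173
roll angle φ = 29.034° = 0.50673890 rad
x = r_b·(cos φ + φ·sin φ) = 24.348071
y = r_b·(sin φ − φ·cos φ) = 0.918716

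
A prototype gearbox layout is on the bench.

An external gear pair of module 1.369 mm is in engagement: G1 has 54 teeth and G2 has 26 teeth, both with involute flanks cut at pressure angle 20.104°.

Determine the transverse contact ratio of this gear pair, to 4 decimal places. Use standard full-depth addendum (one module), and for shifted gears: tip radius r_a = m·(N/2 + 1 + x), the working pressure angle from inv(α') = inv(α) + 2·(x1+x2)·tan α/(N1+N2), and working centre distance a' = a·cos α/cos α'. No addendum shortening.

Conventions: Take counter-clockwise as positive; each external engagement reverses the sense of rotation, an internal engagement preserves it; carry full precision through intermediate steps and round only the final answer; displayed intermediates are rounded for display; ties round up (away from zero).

single-mesh involute tooth geometry (54T engaging 26T at module 1.369)
base radii: r_b1 = 34.710854, r_b2 = 16.712633
tip radii: r_a1 = 38.332000, r_a2 = 19.166000
no profile shift: α' = α, a' = a
action lengths: √(r_a1²−r_b1²) = 16.263420, √(r_a2²−r_b2²) = 9.382081
base pitch p_b = π·m·cos α = 4.038791
CR = (16.263420 + 9.382081 − 54.760000·sin 20.10400°)/4.038791 = 1.689393
contact ratio ≈ 1.6894

1.6894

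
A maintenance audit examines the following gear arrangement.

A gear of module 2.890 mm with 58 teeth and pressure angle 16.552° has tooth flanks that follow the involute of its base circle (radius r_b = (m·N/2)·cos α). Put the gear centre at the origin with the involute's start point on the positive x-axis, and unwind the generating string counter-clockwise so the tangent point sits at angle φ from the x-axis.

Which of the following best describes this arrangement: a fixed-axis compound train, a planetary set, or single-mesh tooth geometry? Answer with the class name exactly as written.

topology: single-mesh involute geometry — m = 2.890, N = 58
classification: single-mesh tooth geometry

single-mesh tooth geometry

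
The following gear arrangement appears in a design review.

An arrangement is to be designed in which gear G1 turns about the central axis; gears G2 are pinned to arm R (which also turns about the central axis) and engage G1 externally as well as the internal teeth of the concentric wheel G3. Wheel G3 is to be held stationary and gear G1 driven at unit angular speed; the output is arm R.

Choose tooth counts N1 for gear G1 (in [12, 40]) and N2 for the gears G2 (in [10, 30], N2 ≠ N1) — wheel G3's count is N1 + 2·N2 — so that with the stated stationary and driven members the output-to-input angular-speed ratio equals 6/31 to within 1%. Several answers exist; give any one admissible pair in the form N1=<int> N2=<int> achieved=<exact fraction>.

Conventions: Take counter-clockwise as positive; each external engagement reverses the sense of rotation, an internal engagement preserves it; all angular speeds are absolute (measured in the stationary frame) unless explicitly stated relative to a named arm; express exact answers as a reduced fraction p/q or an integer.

N1=12 N2=19 achieved=6/31

design class (target 6/31): planetary set
Willis with ω_ring = 0: ω_arm/ω_sun = N1/(N1+N3); set equal to 6/31  ⇒  N3/N1 = 1/(6/31) − 1 = 25/6
N3 = N1 + 2·N2  ⇒  N2/N1 = (N3/N1 − 1)/2 = (25/6 − 1)/2 = 19/12
smallest multiple with N1 ≥ 12 and N2 ≥ 10: k = 1  ⇒  N1 = 1·12 = 12, N2 = 1·19 = 19 (N1 ≤ 40, N2 ≤ 30, N2 ≠ N1 ✓), N3 = 12 + 2·19 = 50
check: N1/(N1+N3) with N1 = 12, N3 = 50 gives 6/31; |achieved − target| = 0 ≤ 3/1550 ✓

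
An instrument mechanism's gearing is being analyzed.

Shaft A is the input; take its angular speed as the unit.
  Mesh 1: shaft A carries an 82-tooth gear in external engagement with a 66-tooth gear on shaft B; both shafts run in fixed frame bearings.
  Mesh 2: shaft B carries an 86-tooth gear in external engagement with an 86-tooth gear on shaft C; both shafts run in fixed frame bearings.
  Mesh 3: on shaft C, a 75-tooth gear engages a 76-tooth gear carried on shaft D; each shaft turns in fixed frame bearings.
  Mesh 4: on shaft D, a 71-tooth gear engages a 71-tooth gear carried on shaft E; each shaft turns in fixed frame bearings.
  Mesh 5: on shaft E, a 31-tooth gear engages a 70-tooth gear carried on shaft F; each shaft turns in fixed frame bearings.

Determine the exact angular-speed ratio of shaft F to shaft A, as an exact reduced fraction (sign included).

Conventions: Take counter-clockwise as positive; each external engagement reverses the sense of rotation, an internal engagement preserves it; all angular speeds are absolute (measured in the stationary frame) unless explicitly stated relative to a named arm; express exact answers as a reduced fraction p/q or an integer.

class = fixed-axis compound train [5 meshes; 5 ratios multiply, 5 sense flips]
mesh 1 [82T→66T]: running ratio 41/33, sense −
mesh 2 [86T→86T]: running ratio 41/33, sense +
mesh 3 [75T→76T]: running ratio 1025/836, sense −
mesh 4 [71T→71T]: running ratio 1025/836, sense +
mesh 5 [31T→70T]: running ratio 6355/11704, sense −
ω_out/ω_in = -6355/11704

-6355/11704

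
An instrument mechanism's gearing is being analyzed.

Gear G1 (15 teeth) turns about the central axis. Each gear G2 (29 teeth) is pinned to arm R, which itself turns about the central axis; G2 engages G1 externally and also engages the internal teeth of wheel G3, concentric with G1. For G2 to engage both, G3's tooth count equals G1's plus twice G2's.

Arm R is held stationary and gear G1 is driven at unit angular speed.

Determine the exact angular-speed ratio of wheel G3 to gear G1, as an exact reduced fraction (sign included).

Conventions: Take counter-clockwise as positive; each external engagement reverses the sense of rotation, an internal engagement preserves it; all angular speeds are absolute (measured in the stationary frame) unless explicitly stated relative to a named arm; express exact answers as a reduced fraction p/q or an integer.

topology: planetary set — G1 15T / G2 29T / G3 73T, arm = carrier (Willis)
ring teeth: 15 + 2·29 = 73
15(ω_sun−ω_arm) = −73(ω_ring−ω_arm),  ω_arm = 0, ω_sun = 1
ω_ring = 0 − (15/73)(1−0) = -15/73
ω_out/ω_in = -15/73

-15/73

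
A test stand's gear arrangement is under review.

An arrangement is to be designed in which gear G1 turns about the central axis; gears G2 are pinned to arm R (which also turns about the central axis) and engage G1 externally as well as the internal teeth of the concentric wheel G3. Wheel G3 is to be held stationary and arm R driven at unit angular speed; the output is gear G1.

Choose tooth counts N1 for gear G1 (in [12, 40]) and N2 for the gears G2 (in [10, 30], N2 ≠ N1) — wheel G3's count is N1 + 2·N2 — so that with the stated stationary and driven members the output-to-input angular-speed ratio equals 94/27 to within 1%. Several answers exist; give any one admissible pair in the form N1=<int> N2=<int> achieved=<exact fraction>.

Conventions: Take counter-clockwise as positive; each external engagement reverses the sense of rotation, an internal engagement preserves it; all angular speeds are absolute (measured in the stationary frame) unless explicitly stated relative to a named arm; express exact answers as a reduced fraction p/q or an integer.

planetary set to be sized for 94/27 (Willis relation)
Willis with ω_ring = 0: ω_sun/ω_arm = (N1+N3)/N1; set equal to 94/27  ⇒  N3/N1 = 94/27 − 1 = 67/27
N3 = N1 + 2·N2  ⇒  N2/N1 = (N3/N1 − 1)/2 = (67/27 − 1)/2 = 20/27
smallest multiple with N1 ≥ 12 and N2 ≥ 10: k = 1  ⇒  N1 = 1·27 = 27, N2 = 1·20 = 20 (N1 ≤ 40, N2 ≤ 30, N2 ≠ N1 ✓), N3 = 27 + 2·20 = 67
check: (N1+N3)/N1 with N1 = 27, N3 = 67 gives 94/27; |achieved − target| = 0 ≤ 47/1350 ✓

N1=27 N2=20 achieved=94/27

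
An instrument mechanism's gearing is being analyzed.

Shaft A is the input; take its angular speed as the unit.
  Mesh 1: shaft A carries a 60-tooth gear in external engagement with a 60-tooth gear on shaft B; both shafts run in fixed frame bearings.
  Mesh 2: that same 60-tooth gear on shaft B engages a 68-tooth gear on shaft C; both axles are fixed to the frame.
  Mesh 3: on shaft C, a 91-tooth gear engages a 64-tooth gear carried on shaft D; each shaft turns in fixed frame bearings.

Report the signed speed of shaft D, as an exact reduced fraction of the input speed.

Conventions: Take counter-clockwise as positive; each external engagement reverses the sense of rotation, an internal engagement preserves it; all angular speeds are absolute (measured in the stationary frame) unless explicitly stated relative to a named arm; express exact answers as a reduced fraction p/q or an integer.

3-mesh fixed-axis compound train (all bearings frame-fixed)
mesh 1 [60T→60T]: |ω|/ω_in = 1×60/60 = 1, sense flips to −
mesh 2 [60T→68T]: |ω|/ω_in = 1×60/68 = 15/17, sense flips to +
mesh 3 [91T→64T]: |ω|/ω_in = (15/17)×91/64 = 1365/1088, sense flips to −
signed output speed (× input speed) = -1365/1088

-1365/1088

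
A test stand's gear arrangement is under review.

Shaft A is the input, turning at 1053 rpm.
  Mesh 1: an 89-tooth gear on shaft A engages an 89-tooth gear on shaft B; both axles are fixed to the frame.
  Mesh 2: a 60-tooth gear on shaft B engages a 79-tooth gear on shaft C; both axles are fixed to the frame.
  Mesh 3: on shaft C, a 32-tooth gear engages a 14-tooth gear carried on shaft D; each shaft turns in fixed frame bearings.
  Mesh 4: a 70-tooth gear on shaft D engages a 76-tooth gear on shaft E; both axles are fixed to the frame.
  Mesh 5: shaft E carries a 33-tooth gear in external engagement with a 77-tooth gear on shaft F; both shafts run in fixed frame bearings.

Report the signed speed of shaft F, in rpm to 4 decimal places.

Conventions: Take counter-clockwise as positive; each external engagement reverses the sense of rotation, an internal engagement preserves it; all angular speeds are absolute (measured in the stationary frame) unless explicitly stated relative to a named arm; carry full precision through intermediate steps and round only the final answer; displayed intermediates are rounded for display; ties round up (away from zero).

-721.5761 rpm

class = fixed-axis compound train [5 meshes; 5 ratios multiply, 5 sense flips]
mesh 1 [89T→89T]: ω = 1053.0000×89/89 = 1053.0000 rpm, sense flips to −
mesh 2 [60T→79T]: ω = 1053.0000×60/79 = 799.7468 rpm, sense flips to +
mesh 3 [32T→14T]: ω = 799.7468×32/14 = 1827.9928 rpm, sense flips to −
mesh 4 [70T→76T]: ω = 1827.9928×70/76 = 1683.6775 rpm, sense flips to +
mesh 5 [33T→77T]: ω = 1683.6775×33/77 = 721.5761 rpm, sense flips to −
signed output speed = -721.5761 rpm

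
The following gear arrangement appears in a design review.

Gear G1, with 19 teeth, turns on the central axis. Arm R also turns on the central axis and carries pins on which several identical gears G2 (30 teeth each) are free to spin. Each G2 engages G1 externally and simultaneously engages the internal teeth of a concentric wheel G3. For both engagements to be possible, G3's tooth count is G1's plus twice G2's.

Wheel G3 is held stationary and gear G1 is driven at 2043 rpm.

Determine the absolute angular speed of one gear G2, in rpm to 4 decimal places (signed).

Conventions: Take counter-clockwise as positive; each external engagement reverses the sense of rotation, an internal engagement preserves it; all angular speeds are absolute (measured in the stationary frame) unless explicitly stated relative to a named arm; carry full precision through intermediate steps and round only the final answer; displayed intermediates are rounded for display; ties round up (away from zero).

-646.9500 rpm

recognized (axles ride arm R): planetary set, 19/30/79 teeth
normalise by the input: solve with ω_sun = 1, then scale by 2043 rpm
ring teeth: 19 + 2·30 = 79
19(ω_sun−ω_arm) = −79(ω_ring−ω_arm),  ω_ring = 0, ω_sun = 1
19(1−ω_arm) = −79(0−ω_arm)  ⇒  98·ω_arm = 19  ⇒  ω_arm = 19/98
sun–planet mesh: 19·(1−19/98) = −30·(ω_p−ω_arm)  ⇒  ω_p−ω_arm = -1501/2940
ω_p = 19/98 − 1501/2940 = -19/60
scale: ω_p = -19/60 × 2043 rpm = -646.9500 rpm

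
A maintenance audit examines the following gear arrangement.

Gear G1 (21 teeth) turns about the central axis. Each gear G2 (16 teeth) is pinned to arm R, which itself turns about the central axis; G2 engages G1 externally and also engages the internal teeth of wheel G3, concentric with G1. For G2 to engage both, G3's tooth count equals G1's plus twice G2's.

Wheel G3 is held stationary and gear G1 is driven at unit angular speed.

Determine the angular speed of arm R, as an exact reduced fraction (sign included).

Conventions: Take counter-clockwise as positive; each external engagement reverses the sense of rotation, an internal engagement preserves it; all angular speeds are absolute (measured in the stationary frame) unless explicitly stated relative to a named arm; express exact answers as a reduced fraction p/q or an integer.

topology: planetary set — G1 21T / G2 16T / G3 53T, arm = carrier (Willis)
ring teeth: 21 + 2·16 = 53
21(ω_sun−ω_arm) = −53(ω_ring−ω_arm),  ω_ring = 0, ω_sun = 1
21(1−ω_arm) = −53(0−ω_arm)  ⇒  74·ω_arm = 21  ⇒  ω_arm = 21/74
exact speed ratio = 21/74

21/74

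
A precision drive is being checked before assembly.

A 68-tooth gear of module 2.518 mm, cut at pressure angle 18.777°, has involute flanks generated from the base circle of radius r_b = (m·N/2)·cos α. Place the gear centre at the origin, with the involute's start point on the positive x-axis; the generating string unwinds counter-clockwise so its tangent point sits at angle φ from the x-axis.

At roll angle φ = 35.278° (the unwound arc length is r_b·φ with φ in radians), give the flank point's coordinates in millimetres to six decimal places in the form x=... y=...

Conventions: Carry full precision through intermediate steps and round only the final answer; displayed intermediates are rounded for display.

x=94.994198 y=6.070873

topology: single-mesh involute geometry — m = 2.518, N = 68
pitch radius r_p = m·N/2 = 2.518·68/2 = 85.612000
base radius r_b = r_p·cos α = 85.612000·cos 18.777° = 81.055605
roll angle φ = 35.278° = 0.61571725 rad
x = r_b·(cos φ + φ·sin φ) = 94.994198
y = r_b·(sin φ − φ·cos φ) = 6.070873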